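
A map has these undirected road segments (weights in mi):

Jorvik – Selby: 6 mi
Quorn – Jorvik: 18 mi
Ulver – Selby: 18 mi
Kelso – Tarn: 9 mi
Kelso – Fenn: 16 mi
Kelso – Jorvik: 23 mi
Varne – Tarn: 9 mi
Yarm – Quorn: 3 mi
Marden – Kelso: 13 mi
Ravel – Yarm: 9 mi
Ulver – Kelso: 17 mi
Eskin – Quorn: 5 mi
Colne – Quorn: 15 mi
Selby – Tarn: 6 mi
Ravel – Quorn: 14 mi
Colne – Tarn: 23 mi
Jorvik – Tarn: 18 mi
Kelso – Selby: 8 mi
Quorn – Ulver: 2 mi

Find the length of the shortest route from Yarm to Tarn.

29 mi

Enumerating some paths:
Yarm → Quorn → Ulver → Selby → Tarn: 3+2+18+6 = 29
Yarm → Quorn → Jorvik → Selby → Tarn: 3+18+6+6 = 33
Yarm → Quorn → Ulver → Kelso → Tarn: 3+2+17+9 = 31
Cheapest is Yarm → Quorn → Ulver → Selby → Tarn at 29 mi.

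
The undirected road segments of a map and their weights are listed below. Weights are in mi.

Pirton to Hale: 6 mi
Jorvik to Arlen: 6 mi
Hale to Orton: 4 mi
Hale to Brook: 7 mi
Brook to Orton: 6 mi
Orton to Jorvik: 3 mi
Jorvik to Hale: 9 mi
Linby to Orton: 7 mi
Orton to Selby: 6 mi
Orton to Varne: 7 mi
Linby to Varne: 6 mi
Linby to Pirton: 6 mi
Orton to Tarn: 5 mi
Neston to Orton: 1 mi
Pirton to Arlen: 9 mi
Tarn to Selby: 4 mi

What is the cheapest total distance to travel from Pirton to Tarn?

Shortest distances from Pirton:
Pirton: 0
Hale: 6  (via Pirton)
Linby: 6  (via Pirton)
Arlen: 9  (via Pirton)
Orton: 10  (via Hale)
Neston: 11  (via Orton)
Varne: 12  (via Linby)
Jorvik: 13  (via Orton)
Brook: 13  (via Hale)
Tarn: 15  (via Orton)
Shortest route: Pirton → Hale → Orton → Tarn = 15 mi.

15 mi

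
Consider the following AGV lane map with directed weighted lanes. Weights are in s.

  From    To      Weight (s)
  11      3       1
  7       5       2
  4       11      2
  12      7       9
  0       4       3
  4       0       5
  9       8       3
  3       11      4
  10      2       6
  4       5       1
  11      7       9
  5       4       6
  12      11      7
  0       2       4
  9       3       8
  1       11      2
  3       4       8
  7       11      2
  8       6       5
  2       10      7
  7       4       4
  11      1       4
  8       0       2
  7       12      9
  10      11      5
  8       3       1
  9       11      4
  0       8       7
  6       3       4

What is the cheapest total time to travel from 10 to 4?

14 s

Shortest distances from 10:
10: 0
11: 5  (via 10)
2: 6  (via 10)
3: 6  (via 11)
1: 9  (via 11)
4: 14  (via 3)
Shortest route: 10 → 11 → 3 → 4 = 14 s.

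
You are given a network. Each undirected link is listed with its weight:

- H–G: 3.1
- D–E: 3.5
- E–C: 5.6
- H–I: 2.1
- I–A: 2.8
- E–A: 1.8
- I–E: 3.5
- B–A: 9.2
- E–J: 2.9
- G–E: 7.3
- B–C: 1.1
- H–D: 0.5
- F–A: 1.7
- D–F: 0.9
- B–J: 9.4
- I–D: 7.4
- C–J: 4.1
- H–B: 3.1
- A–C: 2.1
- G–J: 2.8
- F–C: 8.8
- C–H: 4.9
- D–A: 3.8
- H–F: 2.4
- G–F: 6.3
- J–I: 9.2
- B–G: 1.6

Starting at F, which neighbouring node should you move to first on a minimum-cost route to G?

D

Compare a few routes:
F - D - H - G: 0.9+0.5+3.1 = 4.5
F - H - G: 2.4+3.1 = 5.5
Cheapest is F - D - H - G at 4.5.
So from F the first move is to D.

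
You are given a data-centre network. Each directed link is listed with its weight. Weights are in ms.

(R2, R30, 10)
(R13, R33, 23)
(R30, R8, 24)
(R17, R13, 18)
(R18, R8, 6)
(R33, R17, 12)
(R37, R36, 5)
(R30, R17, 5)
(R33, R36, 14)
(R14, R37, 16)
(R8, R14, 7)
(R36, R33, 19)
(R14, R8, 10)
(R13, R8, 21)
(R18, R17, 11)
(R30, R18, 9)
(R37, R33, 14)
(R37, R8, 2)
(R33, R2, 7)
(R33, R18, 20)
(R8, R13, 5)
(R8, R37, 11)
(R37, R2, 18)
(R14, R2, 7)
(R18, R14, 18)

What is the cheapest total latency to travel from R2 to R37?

Compare a few routes:
R2 → R30 → R18 → R8 → R37: 10+9+6+11 = 36
R2 → R30 → R8 → R37: 10+24+11 = 45
The minimum is 36 ms via R2 → R30 → R18 → R8 → R37.

36 ms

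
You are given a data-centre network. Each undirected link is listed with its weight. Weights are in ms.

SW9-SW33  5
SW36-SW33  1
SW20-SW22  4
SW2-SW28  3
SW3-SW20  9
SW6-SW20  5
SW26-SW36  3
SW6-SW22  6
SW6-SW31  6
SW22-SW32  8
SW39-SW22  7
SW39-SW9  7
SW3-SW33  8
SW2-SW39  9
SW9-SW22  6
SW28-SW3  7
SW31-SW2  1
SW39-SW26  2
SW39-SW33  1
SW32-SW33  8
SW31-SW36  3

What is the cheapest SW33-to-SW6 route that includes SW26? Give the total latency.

Shortest SW33→SW26: SW33 → SW39 → SW26 = 3
Best SW26 to SW6: SW26 → SW36 → SW31 → SW6 costing 12
Total via SW26: 3 + 12 = 15 ms.

15 ms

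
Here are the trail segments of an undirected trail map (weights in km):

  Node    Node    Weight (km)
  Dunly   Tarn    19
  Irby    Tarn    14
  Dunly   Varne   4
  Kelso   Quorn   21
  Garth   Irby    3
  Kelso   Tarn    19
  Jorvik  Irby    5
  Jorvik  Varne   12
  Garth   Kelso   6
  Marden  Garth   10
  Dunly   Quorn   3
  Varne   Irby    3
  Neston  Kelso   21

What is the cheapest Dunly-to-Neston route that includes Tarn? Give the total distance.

59 km

Best Dunly to Tarn: Dunly–Tarn costing 19
Best Tarn to Neston: Tarn–Kelso–Neston costing 40
Total via Tarn: 19 + 40 = 59 km.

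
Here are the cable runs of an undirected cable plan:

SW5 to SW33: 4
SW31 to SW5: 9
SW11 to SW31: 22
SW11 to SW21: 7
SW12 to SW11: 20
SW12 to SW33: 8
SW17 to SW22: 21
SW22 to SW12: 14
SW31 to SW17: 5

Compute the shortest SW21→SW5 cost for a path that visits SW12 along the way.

39

Shortest SW21→SW12: SW21–SW11–SW12 = 27
Best SW12 to SW5: SW12–SW33–SW5 costing 12
Total via SW12: 27 + 12 = 39.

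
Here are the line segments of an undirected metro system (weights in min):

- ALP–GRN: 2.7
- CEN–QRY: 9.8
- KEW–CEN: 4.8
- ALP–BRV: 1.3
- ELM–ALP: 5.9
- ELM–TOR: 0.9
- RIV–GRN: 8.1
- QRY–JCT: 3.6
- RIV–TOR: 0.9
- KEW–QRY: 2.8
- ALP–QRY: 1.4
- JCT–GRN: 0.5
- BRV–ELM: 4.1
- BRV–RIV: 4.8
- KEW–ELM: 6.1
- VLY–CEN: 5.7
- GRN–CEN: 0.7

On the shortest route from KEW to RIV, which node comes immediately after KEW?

Enumerating some paths:
KEW–ELM–TOR–RIV: 6.1+0.9+0.9 = 7.9
KEW–QRY–ALP–BRV–RIV: 2.8+1.4+1.3+4.8 = 10.3
The minimum is 7.9 min via KEW–ELM–TOR–RIV.
So from KEW the first move is to ELM.

ELM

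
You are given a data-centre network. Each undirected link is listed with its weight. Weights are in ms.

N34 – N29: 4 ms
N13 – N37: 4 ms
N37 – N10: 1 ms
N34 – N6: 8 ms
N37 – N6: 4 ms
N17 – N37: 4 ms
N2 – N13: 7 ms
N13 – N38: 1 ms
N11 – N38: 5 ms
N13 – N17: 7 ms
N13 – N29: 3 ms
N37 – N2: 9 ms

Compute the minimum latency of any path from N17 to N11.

Running Dijkstra from N17:
N17: 0
N37: 4  (via N17)
N10: 5  (via N37)
N13: 7  (via N17)
N6: 8  (via N37)
N38: 8  (via N13)
N29: 10  (via N13)
N2: 13  (via N37)
N11: 13  (via N38)
Shortest route: N17 → N13 → N38 → N11 = 13 ms.

13 ms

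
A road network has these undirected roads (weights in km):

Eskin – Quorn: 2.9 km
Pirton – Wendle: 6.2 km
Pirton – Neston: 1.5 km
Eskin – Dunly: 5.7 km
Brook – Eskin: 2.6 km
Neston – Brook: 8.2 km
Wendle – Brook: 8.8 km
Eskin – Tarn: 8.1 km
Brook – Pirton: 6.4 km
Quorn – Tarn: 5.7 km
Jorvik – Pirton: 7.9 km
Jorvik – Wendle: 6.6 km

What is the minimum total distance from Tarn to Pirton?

17.1 km

Compare a few routes:
Tarn → Eskin → Brook → Pirton: 8.1+2.6+6.4 = 17.1
Tarn → Quorn → Eskin → Brook → Pirton: 5.7+2.9+2.6+6.4 = 17.6
Cheapest is Tarn → Eskin → Brook → Pirton at 17.1 km.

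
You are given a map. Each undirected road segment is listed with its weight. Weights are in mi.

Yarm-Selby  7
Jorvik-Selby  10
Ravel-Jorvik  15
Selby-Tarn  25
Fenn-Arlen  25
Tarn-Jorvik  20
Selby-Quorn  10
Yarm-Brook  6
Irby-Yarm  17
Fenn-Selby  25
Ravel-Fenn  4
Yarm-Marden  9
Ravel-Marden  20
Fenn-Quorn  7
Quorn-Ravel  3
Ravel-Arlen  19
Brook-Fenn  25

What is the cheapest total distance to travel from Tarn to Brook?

Candidate routes:
Tarn → Selby → Yarm → Brook: 25+7+6 = 38
Tarn → Jorvik → Selby → Yarm → Brook: 20+10+7+6 = 43
Cheapest is Tarn → Selby → Yarm → Brook at 38 mi.

38 mi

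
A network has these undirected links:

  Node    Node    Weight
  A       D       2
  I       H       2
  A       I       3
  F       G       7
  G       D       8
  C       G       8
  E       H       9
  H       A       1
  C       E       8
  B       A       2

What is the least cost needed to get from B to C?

20

Settle nodes by increasing distance from B:
B: 0
A: 2  (via B)
H: 3  (via A)
D: 4  (via A)
I: 5  (via A)
E: 12  (via H)
G: 12  (via D)
F: 19  (via G)
C: 20  (via E)
Shortest route: B → A → H → E → C = 20.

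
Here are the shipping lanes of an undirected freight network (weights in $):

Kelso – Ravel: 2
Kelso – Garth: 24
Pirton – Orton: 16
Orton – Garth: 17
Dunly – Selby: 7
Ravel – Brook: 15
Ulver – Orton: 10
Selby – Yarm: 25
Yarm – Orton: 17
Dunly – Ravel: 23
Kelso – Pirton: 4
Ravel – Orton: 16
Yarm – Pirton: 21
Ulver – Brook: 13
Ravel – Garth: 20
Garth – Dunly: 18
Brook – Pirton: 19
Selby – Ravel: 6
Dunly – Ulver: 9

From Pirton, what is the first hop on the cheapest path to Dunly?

Enumerating some paths:
Pirton - Brook - Ulver - Dunly: 19+13+9 = 41
Pirton - Kelso - Ravel - Dunly: 4+2+23 = 29
Pirton - Orton - Ulver - Dunly: 16+10+9 = 35
Pirton - Kelso - Ravel - Selby - Dunly: 4+2+6+7 = 19
Cheapest is Pirton - Kelso - Ravel - Selby - Dunly at $19.
So from Pirton the first move is to Kelso.

Kelso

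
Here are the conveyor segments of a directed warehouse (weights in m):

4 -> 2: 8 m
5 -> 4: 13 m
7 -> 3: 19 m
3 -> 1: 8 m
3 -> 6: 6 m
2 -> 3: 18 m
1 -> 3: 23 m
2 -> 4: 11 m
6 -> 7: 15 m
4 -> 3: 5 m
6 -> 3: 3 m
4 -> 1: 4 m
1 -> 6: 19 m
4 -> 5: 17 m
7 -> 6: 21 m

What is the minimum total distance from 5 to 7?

39 m

Running Dijkstra from 5:
5: 0
4: 13  (via 5)
1: 17  (via 4)
3: 18  (via 4)
2: 21  (via 4)
6: 24  (via 3)
7: 39  (via 6)
Shortest route: 5–4–3–6–7 = 39 m.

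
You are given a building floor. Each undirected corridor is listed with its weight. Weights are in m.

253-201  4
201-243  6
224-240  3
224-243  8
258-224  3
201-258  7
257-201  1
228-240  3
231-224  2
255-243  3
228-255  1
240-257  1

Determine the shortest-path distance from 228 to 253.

9 m

Settle nodes by increasing distance from 228:
228: 0
255: 1  (via 228)
240: 3  (via 228)
257: 4  (via 240)
243: 4  (via 255)
201: 5  (via 257)
224: 6  (via 240)
231: 8  (via 224)
253: 9  (via 201)
Shortest route: 228 → 240 → 257 → 201 → 253 = 9 m.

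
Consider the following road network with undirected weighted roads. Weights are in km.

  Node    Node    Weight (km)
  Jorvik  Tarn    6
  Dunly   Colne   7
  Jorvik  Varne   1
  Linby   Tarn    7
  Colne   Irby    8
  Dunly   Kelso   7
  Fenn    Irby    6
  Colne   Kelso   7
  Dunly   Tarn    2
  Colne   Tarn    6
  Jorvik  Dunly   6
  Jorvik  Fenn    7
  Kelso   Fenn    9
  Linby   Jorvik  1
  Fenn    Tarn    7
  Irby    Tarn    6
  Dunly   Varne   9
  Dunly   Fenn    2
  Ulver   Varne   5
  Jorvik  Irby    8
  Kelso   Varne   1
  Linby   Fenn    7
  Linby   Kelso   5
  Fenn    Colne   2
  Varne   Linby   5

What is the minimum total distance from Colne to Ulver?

Running Dijkstra from Colne:
Colne: 0
Fenn: 2  (via Colne)
Dunly: 4  (via Fenn)
Tarn: 6  (via Colne)
Kelso: 7  (via Colne)
Irby: 8  (via Colne)
Varne: 8  (via Kelso)
Jorvik: 9  (via Fenn)
Linby: 9  (via Fenn)
Ulver: 13  (via Varne)
Shortest route: Colne–Kelso–Varne–Ulver = 13 km.

13 km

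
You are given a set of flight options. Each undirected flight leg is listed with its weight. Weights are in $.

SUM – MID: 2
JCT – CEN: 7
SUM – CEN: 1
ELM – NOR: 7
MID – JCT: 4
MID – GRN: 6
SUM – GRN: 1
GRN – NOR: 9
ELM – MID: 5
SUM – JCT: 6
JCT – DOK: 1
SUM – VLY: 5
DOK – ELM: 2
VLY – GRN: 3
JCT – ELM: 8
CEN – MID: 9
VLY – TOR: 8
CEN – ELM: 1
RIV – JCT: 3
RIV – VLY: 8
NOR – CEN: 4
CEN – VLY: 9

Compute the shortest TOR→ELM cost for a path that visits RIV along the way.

$22

Shortest TOR→RIV: TOR → VLY → RIV = 16
Shortest RIV→ELM: RIV → JCT → DOK → ELM = 6
Total via RIV: 16 + 6 = $22.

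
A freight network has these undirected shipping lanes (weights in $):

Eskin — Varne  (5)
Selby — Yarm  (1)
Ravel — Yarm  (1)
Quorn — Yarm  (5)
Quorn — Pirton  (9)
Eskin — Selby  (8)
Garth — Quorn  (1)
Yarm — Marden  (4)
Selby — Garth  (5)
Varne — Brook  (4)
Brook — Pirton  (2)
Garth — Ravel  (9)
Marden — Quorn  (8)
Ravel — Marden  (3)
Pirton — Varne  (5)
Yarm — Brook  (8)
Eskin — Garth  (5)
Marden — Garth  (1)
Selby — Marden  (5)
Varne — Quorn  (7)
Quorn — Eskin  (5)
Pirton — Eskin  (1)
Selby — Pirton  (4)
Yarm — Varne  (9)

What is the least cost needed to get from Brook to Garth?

$8

Running Dijkstra from Brook:
Brook: 0
Pirton: 2  (via Brook)
Eskin: 3  (via Pirton)
Varne: 4  (via Brook)
Selby: 6  (via Pirton)
Yarm: 7  (via Selby)
Ravel: 8  (via Yarm)
Garth: 8  (via Eskin)
Shortest route: Brook → Pirton → Eskin → Garth = $8.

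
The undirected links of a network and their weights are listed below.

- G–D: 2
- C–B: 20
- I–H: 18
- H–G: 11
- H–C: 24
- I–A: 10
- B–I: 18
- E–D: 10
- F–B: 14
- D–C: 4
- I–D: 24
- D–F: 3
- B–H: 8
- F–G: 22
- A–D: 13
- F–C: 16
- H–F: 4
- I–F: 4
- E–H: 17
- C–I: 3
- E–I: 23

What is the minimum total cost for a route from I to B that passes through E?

42

Best I to E: I–C–D–E costing 17
Shortest E→B: E–H–B = 25
Total via E: 17 + 25 = 42.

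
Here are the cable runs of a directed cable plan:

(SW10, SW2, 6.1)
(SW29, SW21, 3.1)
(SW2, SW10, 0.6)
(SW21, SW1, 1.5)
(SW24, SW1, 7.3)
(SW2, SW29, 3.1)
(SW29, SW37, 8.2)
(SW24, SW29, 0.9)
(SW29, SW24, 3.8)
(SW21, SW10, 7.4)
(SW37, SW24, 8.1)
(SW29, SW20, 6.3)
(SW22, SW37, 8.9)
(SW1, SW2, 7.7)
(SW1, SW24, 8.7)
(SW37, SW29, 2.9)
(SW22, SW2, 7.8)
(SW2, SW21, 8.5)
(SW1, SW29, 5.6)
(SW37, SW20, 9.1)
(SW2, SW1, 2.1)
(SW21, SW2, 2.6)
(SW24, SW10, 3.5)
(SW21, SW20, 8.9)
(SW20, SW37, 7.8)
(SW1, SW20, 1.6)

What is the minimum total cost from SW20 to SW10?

17

Settle nodes by increasing distance from SW20:
SW20: 0
SW37: 7.8  (via SW20)
SW29: 10.7  (via SW37)
SW21: 13.8  (via SW29)
SW24: 14.5  (via SW29)
SW1: 15.3  (via SW21)
SW2: 16.4  (via SW21)
SW10: 17  (via SW2)
Shortest route: SW20 → SW37 → SW29 → SW21 → SW2 → SW10 = 17.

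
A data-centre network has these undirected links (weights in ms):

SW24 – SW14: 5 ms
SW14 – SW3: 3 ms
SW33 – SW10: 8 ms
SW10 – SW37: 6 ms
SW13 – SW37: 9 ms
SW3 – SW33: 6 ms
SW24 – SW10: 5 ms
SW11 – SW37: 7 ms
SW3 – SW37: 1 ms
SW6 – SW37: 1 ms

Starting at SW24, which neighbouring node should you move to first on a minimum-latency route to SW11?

Compare a few routes:
SW24 → SW14 → SW3 → SW33 → SW10 → SW37 → SW11: 5+3+6+8+6+7 = 35
SW24 → SW10 → SW37 → SW11: 5+6+7 = 18
SW24 → SW10 → SW33 → SW3 → SW37 → SW11: 5+8+6+1+7 = 27
SW24 → SW14 → SW3 → SW37 → SW11: 5+3+1+7 = 16
The minimum is 16 ms via SW24 → SW14 → SW3 → SW37 → SW11.
So from SW24 the first move is to SW14.

SW14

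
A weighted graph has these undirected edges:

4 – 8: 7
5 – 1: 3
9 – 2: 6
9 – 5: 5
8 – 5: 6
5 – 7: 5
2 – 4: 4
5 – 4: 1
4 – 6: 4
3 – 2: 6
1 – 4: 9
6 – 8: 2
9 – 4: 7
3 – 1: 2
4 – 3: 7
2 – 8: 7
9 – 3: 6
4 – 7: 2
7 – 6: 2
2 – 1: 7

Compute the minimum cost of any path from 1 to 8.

Shortest distances from 1:
1: 0
3: 2  (via 1)
5: 3  (via 1)
4: 4  (via 5)
7: 6  (via 4)
2: 7  (via 1)
6: 8  (via 4)
9: 8  (via 3)
8: 9  (via 5)
Shortest route: 1 → 5 → 8 = 9.

9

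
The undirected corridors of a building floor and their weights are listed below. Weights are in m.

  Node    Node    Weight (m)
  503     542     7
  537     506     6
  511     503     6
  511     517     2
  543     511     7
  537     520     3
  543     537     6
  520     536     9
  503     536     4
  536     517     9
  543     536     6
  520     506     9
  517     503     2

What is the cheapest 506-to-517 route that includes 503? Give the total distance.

Best 506 to 503: 506 → 520 → 536 → 503 costing 22
Shortest 503→517: 503 → 517 = 2
Total via 503: 22 + 2 = 24 m.

24 m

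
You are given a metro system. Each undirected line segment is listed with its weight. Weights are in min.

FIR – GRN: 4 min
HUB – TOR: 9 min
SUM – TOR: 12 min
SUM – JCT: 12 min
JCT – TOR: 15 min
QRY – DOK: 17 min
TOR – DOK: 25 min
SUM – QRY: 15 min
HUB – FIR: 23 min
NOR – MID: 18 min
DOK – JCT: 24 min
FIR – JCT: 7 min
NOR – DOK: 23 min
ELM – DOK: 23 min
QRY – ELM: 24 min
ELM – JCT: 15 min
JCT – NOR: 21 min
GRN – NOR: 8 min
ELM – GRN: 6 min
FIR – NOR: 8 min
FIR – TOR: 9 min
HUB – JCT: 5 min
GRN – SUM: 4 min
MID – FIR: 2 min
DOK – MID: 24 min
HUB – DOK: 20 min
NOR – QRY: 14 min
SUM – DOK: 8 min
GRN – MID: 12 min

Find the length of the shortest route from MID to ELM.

12 min

Enumerating some paths:
MID - FIR - GRN - ELM: 2+4+6 = 12
MID - FIR - NOR - GRN - ELM: 2+8+8+6 = 24
MID - GRN - ELM: 12+6 = 18
The minimum is 12 min via MID - FIR - GRN - ELM.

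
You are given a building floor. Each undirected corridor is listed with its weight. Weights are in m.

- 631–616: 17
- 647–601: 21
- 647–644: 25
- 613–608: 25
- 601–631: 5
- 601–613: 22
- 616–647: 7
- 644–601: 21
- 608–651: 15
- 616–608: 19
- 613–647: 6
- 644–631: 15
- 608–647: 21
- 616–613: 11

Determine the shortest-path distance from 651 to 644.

61 m

Enumerating some paths:
651 - 608 - 647 - 644: 15+21+25 = 61
651 - 608 - 616 - 647 - 644: 15+19+7+25 = 66
651 - 608 - 616 - 631 - 644: 15+19+17+15 = 66
Cheapest is 651 - 608 - 647 - 644 at 61 m.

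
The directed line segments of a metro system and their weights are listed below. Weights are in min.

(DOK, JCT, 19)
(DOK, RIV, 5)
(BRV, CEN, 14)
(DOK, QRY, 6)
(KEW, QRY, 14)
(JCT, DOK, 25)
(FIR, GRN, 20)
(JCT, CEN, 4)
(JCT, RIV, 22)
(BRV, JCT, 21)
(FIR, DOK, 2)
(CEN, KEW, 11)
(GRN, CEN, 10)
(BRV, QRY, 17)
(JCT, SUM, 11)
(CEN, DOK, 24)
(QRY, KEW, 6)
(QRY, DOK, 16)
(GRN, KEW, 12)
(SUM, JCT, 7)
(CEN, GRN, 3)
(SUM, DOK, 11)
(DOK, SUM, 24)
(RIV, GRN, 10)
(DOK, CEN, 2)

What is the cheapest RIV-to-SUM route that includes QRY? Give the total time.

76 min

Best RIV to QRY: RIV → GRN → KEW → QRY costing 36
Best QRY to SUM: QRY → DOK → SUM costing 40
Total via QRY: 36 + 40 = 76 min.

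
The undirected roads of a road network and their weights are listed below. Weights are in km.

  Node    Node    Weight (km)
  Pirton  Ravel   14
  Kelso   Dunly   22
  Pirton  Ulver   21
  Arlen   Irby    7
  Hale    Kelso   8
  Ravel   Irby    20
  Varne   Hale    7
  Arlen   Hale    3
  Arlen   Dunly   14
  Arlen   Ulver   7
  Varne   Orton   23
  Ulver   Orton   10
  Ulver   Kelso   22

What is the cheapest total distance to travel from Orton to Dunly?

31 km

Enumerating some paths:
Orton–Ulver–Kelso–Dunly: 10+22+22 = 54
Orton–Varne–Hale–Arlen–Dunly: 23+7+3+14 = 47
Orton–Ulver–Arlen–Dunly: 10+7+14 = 31
Orton–Ulver–Arlen–Hale–Kelso–Dunly: 10+7+3+8+22 = 50
The minimum is 31 km via Orton–Ulver–Arlen–Dunly.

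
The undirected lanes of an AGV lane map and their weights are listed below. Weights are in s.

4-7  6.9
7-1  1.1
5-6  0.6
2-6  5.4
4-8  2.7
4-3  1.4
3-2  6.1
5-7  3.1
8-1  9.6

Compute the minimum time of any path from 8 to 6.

Compare a few routes:
8 - 4 - 3 - 2 - 6: 2.7+1.4+6.1+5.4 = 15.6
8 - 1 - 7 - 5 - 6: 9.6+1.1+3.1+0.6 = 14.4
8 - 4 - 7 - 5 - 6: 2.7+6.9+3.1+0.6 = 13.3
Cheapest is 8 - 4 - 7 - 5 - 6 at 13.3 s.

13.3 s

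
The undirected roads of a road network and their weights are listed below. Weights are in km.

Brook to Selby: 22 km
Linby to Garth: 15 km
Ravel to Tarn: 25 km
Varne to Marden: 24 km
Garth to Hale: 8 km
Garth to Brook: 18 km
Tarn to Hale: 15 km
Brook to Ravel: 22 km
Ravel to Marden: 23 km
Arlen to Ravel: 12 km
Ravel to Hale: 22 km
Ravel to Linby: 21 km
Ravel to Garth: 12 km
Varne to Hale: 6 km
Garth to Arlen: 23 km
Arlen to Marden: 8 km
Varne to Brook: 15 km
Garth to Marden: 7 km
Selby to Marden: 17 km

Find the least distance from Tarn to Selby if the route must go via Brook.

Best Tarn to Brook: Tarn → Hale → Varne → Brook costing 36
Shortest Brook→Selby: Brook → Selby = 22
Total via Brook: 36 + 22 = 58 km.

58 km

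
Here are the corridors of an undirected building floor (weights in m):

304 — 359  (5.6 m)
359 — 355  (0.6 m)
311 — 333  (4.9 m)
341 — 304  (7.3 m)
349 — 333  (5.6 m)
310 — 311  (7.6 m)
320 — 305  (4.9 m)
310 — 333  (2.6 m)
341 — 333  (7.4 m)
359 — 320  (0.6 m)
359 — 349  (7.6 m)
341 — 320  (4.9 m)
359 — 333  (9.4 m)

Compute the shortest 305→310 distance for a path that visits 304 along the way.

Shortest 305→304: 305–320–359–304 = 11.1
Shortest 304→310: 304–341–333–310 = 17.3
Total via 304: 11.1 + 17.3 = 28.4 m.

28.4 m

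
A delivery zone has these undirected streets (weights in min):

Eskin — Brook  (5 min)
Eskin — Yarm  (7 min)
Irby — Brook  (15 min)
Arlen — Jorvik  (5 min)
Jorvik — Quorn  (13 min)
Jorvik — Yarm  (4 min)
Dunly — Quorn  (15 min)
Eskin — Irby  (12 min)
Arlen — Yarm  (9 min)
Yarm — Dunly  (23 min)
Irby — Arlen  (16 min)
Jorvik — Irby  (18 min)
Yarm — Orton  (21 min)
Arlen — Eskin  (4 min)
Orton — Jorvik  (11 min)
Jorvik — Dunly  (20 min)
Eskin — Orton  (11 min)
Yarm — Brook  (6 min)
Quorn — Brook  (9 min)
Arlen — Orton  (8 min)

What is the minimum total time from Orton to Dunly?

31 min

Settle nodes by increasing distance from Orton:
Orton: 0
Arlen: 8  (via Orton)
Jorvik: 11  (via Orton)
Eskin: 11  (via Orton)
Yarm: 15  (via Jorvik)
Brook: 16  (via Eskin)
Irby: 23  (via Eskin)
Quorn: 24  (via Jorvik)
Dunly: 31  (via Jorvik)
Shortest route: Orton → Jorvik → Dunly = 31 min.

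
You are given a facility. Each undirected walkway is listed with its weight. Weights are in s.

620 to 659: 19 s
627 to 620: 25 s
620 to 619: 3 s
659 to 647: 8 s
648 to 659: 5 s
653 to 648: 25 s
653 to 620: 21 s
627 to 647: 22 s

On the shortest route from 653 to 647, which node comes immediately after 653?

648

Candidate routes:
653 → 648 → 659 → 647: 25+5+8 = 38
653 → 620 → 627 → 647: 21+25+22 = 68
653 → 620 → 659 → 647: 21+19+8 = 48
Cheapest is 653 → 648 → 659 → 647 at 38 s.
So from 653 the first move is to 648.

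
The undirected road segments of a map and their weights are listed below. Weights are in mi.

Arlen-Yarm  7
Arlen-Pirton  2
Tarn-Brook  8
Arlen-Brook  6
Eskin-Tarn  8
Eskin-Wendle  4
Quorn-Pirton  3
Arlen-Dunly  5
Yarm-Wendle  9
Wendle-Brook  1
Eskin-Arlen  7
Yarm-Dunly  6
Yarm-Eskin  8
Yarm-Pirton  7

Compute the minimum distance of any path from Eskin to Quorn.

Shortest distances from Eskin:
Eskin: 0
Wendle: 4  (via Eskin)
Brook: 5  (via Wendle)
Arlen: 7  (via Eskin)
Tarn: 8  (via Eskin)
Yarm: 8  (via Eskin)
Pirton: 9  (via Arlen)
Dunly: 12  (via Arlen)
Quorn: 12  (via Pirton)
Shortest route: Eskin–Arlen–Pirton–Quorn = 12 mi.

12 mi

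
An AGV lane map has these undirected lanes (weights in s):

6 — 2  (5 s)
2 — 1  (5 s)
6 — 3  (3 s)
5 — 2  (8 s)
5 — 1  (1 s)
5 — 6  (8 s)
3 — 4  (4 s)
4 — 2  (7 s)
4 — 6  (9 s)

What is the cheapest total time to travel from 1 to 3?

Shortest distances from 1:
1: 0
5: 1  (via 1)
2: 5  (via 1)
6: 9  (via 5)
3: 12  (via 6)
Shortest route: 1–5–6–3 = 12 s.

12 s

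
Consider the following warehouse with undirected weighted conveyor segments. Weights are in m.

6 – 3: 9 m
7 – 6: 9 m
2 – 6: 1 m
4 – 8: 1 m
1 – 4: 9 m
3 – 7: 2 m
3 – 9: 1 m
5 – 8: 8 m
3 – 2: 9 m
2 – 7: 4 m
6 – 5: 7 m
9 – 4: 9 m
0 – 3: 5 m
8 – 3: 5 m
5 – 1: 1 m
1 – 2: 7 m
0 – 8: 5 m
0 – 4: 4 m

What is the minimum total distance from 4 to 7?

Candidate routes:
4 → 0 → 3 → 7: 4+5+2 = 11
4 → 8 → 3 → 7: 1+5+2 = 8
4 → 9 → 3 → 7: 9+1+2 = 12
Cheapest is 4 → 8 → 3 → 7 at 8 m.

8 m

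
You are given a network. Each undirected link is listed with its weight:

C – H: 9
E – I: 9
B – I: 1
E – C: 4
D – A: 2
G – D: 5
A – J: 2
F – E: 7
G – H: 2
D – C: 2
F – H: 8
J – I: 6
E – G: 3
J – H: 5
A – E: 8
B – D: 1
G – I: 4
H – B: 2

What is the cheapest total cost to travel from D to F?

11

Enumerating some paths:
D–G–E–F: 5+3+7 = 15
D–C–E–F: 2+4+7 = 13
D–B–H–F: 1+2+8 = 11
The minimum is 11 via D–B–H–F.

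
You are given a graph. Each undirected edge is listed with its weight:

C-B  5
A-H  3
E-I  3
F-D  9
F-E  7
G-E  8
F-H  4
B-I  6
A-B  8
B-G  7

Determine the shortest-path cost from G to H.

18

Settle nodes by increasing distance from G:
G: 0
B: 7  (via G)
E: 8  (via G)
I: 11  (via E)
C: 12  (via B)
A: 15  (via B)
F: 15  (via E)
H: 18  (via A)
Shortest route: G–B–A–H = 18.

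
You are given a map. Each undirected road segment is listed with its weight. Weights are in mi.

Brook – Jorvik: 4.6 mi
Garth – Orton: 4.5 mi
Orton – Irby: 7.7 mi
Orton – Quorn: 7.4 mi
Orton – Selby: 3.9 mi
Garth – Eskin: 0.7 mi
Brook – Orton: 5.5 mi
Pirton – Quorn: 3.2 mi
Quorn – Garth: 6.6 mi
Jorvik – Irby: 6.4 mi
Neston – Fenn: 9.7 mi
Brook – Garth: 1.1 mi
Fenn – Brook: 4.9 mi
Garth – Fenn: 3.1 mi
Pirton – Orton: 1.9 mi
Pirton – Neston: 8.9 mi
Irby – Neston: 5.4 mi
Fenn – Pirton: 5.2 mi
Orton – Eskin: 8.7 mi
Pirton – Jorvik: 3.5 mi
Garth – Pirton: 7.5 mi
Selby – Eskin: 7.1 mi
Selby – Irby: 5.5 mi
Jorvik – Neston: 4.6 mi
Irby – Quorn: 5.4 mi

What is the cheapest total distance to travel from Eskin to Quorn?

Settle nodes by increasing distance from Eskin:
Eskin: 0
Garth: 0.7  (via Eskin)
Brook: 1.8  (via Garth)
Fenn: 3.8  (via Garth)
Orton: 5.2  (via Garth)
Jorvik: 6.4  (via Brook)
Selby: 7.1  (via Eskin)
Pirton: 7.1  (via Orton)
Quorn: 7.3  (via Garth)
Shortest route: Eskin–Garth–Quorn = 7.3 mi.

7.3 mi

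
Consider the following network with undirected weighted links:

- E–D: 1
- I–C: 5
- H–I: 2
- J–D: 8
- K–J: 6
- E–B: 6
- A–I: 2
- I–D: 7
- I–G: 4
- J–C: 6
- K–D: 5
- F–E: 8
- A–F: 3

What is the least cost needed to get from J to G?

Settle nodes by increasing distance from J:
J: 0
C: 6  (via J)
K: 6  (via J)
D: 8  (via J)
E: 9  (via D)
I: 11  (via C)
A: 13  (via I)
H: 13  (via I)
B: 15  (via E)
G: 15  (via I)
Shortest route: J–C–I–G = 15.

15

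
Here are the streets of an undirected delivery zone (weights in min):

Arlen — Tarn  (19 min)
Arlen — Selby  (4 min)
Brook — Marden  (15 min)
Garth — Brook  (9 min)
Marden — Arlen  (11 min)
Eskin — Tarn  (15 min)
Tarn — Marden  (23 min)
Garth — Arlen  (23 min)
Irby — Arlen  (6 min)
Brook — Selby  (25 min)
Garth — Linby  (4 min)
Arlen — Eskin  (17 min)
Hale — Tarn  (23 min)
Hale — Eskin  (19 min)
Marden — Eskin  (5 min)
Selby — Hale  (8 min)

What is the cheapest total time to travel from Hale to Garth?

Candidate routes:
Hale → Selby → Brook → Garth: 8+25+9 = 42
Hale → Selby → Arlen → Garth: 8+4+23 = 35
The minimum is 35 min via Hale → Selby → Arlen → Garth.

35 min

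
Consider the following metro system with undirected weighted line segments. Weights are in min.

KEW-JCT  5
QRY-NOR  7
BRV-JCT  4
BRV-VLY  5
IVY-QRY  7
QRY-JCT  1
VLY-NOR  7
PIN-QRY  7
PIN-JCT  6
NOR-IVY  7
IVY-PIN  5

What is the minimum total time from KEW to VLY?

14 min

Candidate routes:
KEW - JCT - BRV - VLY: 5+4+5 = 14
KEW - JCT - QRY - NOR - VLY: 5+1+7+7 = 20
The minimum is 14 min via KEW - JCT - BRV - VLY.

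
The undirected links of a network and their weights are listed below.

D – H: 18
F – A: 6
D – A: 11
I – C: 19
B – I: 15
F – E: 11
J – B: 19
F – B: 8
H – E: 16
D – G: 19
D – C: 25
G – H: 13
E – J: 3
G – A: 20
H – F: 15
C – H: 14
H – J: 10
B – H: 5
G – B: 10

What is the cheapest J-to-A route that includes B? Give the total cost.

29

Best J to B: J–H–B costing 15
Shortest B→A: B–F–A = 14
Total via B: 15 + 14 = 29.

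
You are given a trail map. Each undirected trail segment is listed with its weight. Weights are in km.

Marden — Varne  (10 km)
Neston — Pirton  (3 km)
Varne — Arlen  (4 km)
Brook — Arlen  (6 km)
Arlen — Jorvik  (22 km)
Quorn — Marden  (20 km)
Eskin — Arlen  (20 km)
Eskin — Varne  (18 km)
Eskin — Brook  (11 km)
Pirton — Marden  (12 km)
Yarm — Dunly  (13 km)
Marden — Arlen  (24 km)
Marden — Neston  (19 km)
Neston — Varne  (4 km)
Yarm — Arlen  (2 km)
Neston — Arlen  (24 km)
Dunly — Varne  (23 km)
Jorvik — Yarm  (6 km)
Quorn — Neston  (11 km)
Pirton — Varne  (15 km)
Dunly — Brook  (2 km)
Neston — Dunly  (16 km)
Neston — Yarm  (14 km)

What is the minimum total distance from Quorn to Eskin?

Enumerating some paths:
Quorn → Neston → Varne → Eskin: 11+4+18 = 33
Quorn → Neston → Varne → Arlen → Brook → Eskin: 11+4+4+6+11 = 36
The minimum is 33 km via Quorn → Neston → Varne → Eskin.

33 km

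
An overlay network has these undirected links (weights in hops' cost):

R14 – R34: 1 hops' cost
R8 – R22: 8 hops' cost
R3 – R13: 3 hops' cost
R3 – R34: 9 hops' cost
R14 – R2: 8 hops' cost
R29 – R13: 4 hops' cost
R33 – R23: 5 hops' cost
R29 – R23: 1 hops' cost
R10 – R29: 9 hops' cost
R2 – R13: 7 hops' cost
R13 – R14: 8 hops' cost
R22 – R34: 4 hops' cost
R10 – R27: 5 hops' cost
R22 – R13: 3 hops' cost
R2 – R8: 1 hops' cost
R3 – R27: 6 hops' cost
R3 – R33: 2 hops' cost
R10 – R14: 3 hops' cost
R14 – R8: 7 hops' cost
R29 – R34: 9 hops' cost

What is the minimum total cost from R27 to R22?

12 hops' cost

Enumerating some paths:
R27 - R3 - R13 - R22: 6+3+3 = 12
R27 - R10 - R14 - R34 - R22: 5+3+1+4 = 13
R27 - R3 - R34 - R22: 6+9+4 = 19
The minimum is 12 hops' cost via R27 - R3 - R13 - R22.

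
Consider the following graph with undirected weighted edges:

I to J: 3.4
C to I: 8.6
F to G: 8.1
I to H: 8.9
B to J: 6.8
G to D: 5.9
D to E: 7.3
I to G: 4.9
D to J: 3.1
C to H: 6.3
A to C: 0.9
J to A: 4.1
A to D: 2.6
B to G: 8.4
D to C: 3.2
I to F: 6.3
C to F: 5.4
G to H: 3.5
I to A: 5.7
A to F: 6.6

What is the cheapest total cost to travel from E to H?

16.7

Shortest distances from E:
E: 0
D: 7.3  (via E)
A: 9.9  (via D)
J: 10.4  (via D)
C: 10.5  (via D)
G: 13.2  (via D)
I: 13.8  (via J)
F: 15.9  (via C)
H: 16.7  (via G)
Shortest route: E–D–G–H = 16.7.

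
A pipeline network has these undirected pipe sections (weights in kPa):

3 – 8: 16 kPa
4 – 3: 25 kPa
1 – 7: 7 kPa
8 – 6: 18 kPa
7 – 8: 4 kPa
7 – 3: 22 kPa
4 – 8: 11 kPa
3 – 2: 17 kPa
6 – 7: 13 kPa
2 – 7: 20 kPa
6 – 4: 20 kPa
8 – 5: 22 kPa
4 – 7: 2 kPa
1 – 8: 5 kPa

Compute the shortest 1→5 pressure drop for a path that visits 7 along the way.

Shortest 1→7: 1–7 = 7
Best 7 to 5: 7–8–5 costing 26
Total via 7: 7 + 26 = 33 kPa.

33 kPa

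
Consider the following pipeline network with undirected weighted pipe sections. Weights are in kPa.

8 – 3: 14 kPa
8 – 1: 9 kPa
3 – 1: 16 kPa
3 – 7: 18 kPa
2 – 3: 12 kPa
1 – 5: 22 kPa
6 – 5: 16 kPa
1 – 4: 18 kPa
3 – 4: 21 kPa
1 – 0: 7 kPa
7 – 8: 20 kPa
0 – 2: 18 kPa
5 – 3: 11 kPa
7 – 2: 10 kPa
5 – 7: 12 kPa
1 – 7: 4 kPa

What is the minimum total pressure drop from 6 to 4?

Running Dijkstra from 6:
6: 0
5: 16  (via 6)
3: 27  (via 5)
7: 28  (via 5)
1: 32  (via 7)
2: 38  (via 7)
0: 39  (via 1)
8: 41  (via 3)
4: 48  (via 3)
Shortest route: 6 → 5 → 3 → 4 = 48 kPa.

48 kPa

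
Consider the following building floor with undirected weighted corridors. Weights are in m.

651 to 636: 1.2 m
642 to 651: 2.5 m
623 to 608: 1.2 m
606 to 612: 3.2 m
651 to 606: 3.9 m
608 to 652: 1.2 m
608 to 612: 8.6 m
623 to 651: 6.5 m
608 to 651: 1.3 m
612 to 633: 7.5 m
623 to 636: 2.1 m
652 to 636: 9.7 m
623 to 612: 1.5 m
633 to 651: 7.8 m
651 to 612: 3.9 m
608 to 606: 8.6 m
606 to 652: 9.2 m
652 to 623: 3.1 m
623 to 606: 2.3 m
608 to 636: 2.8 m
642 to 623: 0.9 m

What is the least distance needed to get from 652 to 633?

10.3 m

Enumerating some paths:
652 → 608 → 623 → 612 → 633: 1.2+1.2+1.5+7.5 = 11.4
652 → 608 → 651 → 633: 1.2+1.3+7.8 = 10.3
The minimum is 10.3 m via 652 → 608 → 651 → 633.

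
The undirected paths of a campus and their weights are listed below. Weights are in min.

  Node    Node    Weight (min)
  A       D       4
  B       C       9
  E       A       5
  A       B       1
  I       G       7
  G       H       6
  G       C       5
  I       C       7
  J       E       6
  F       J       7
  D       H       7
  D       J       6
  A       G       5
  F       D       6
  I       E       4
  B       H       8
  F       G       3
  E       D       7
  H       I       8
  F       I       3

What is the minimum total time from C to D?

14 min

Compare a few routes:
C → G → H → D: 5+6+7 = 18
C → G → F → D: 5+3+6 = 14
C → I → F → D: 7+3+6 = 16
Cheapest is C → G → F → D at 14 min.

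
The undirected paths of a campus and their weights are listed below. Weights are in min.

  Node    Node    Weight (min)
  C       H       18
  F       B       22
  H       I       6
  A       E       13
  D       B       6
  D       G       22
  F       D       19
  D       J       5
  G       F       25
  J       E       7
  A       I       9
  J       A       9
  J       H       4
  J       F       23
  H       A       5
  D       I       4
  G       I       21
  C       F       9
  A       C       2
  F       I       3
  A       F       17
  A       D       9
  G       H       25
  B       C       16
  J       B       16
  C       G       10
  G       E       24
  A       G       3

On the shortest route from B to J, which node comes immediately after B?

Enumerating some paths:
B - D - J: 6+5 = 11
B - J: 16 = 16
B - D - I - H - J: 6+4+6+4 = 20
Cheapest is B - D - J at 11 min.
So from B the first move is to D.

D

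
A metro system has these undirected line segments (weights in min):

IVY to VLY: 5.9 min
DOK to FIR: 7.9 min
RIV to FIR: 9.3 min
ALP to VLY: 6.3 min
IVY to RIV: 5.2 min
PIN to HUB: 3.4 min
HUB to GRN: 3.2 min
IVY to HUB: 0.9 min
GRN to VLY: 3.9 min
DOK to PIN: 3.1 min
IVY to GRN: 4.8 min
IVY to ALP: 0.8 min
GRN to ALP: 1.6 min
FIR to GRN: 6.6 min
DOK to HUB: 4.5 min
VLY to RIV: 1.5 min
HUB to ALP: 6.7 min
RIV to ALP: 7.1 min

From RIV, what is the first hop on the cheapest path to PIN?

Candidate routes:
RIV → IVY → HUB → PIN: 5.2+0.9+3.4 = 9.5
RIV → VLY → IVY → HUB → PIN: 1.5+5.9+0.9+3.4 = 11.7
Cheapest is RIV → IVY → HUB → PIN at 9.5 min.
So from RIV the first move is to IVY.

IVY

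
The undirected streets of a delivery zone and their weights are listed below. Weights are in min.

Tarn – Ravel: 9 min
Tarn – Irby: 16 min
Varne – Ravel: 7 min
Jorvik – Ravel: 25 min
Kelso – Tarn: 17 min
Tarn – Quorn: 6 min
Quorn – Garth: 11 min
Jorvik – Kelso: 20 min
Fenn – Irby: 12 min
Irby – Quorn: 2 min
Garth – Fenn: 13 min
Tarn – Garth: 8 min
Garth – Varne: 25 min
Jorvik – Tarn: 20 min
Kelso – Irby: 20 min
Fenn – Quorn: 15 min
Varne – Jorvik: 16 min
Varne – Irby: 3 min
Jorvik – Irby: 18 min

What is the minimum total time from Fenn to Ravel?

Enumerating some paths:
Fenn–Irby–Varne–Ravel: 12+3+7 = 22
Fenn–Quorn–Irby–Varne–Ravel: 15+2+3+7 = 27
The minimum is 22 min via Fenn–Irby–Varne–Ravel.

22 min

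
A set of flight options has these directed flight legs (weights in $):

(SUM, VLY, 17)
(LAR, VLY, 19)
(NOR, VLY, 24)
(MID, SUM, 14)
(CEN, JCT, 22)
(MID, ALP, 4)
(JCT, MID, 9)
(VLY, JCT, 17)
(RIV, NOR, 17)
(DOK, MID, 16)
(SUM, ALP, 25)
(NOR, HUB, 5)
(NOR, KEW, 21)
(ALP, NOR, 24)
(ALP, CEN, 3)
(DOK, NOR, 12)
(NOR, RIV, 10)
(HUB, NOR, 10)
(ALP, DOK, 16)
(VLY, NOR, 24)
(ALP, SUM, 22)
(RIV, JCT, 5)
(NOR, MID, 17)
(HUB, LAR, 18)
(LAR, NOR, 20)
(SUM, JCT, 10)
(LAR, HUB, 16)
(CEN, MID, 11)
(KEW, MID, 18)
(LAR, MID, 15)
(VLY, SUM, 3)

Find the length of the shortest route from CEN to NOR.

$39

Running Dijkstra from CEN:
CEN: 0
MID: 11  (via CEN)
ALP: 15  (via MID)
JCT: 22  (via CEN)
SUM: 25  (via MID)
DOK: 31  (via ALP)
NOR: 39  (via ALP)
Shortest route: CEN–MID–ALP–NOR = $39.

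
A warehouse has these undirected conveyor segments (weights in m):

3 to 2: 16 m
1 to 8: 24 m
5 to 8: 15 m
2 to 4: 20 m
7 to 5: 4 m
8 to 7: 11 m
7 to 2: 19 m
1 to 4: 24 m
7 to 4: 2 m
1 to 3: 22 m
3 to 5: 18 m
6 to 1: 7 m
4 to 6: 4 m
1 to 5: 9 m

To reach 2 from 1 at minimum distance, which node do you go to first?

6

Candidate routes:
1 → 6 → 4 → 7 → 2: 7+4+2+19 = 32
1 → 6 → 4 → 2: 7+4+20 = 31
1 → 5 → 7 → 2: 9+4+19 = 32
The minimum is 31 m via 1 → 6 → 4 → 2.
So from 1 the first move is to 6.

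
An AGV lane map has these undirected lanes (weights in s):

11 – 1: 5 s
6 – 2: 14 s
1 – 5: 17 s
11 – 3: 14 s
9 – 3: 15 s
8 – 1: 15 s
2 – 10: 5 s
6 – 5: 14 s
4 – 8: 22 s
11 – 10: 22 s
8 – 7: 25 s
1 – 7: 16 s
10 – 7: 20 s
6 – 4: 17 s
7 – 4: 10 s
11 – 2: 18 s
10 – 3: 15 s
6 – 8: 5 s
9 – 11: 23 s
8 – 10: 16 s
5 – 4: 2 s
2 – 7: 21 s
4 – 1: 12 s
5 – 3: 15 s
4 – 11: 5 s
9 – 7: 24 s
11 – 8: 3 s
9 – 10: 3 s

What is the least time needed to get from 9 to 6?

22 s

Shortest distances from 9:
9: 0
10: 3  (via 9)
2: 8  (via 10)
3: 15  (via 9)
8: 19  (via 10)
6: 22  (via 2)
Shortest route: 9 → 10 → 2 → 6 = 22 s.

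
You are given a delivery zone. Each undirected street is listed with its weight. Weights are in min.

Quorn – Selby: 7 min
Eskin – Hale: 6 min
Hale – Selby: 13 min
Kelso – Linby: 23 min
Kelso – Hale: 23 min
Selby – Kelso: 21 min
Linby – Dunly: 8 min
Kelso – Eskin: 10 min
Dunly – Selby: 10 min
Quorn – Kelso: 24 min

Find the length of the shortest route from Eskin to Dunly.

Candidate routes:
Eskin → Hale → Selby → Dunly: 6+13+10 = 29
Eskin → Kelso → Linby → Dunly: 10+23+8 = 41
Eskin → Kelso → Selby → Dunly: 10+21+10 = 41
Cheapest is Eskin → Hale → Selby → Dunly at 29 min.

29 min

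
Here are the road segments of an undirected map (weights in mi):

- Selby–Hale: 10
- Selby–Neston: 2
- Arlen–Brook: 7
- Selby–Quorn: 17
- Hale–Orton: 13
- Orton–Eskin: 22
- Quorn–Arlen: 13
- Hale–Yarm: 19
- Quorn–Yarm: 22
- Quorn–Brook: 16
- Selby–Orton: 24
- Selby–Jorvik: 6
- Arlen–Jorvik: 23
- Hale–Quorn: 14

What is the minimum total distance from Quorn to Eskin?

Settle nodes by increasing distance from Quorn:
Quorn: 0
Arlen: 13  (via Quorn)
Hale: 14  (via Quorn)
Brook: 16  (via Quorn)
Selby: 17  (via Quorn)
Neston: 19  (via Selby)
Yarm: 22  (via Quorn)
Jorvik: 23  (via Selby)
Orton: 27  (via Hale)
Eskin: 49  (via Orton)
Shortest route: Quorn → Hale → Orton → Eskin = 49 mi.

49 mi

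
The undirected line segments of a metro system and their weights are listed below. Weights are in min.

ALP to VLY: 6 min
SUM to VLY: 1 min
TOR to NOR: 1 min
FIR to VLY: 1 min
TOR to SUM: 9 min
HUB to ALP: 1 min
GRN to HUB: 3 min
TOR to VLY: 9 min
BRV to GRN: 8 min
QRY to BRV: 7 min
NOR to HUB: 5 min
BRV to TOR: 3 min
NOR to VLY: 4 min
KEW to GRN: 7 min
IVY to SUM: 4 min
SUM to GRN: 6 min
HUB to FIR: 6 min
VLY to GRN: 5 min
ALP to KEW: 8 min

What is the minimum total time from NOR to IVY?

Enumerating some paths:
NOR–TOR–VLY–SUM–IVY: 1+9+1+4 = 15
NOR–VLY–SUM–IVY: 4+1+4 = 9
NOR–TOR–SUM–IVY: 1+9+4 = 14
Cheapest is NOR–VLY–SUM–IVY at 9 min.

9 min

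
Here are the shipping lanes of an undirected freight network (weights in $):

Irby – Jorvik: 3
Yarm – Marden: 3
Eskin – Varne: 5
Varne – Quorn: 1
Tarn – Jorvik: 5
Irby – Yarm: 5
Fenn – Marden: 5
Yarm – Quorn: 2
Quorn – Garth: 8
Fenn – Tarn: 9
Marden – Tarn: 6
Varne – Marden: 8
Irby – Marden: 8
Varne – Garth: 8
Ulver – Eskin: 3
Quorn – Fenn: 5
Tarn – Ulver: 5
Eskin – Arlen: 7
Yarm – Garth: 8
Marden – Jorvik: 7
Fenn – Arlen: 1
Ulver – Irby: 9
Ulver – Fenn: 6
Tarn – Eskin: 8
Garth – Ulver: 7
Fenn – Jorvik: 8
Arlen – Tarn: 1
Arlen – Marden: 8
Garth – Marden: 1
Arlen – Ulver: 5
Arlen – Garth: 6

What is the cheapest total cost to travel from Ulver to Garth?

$7

Settle nodes by increasing distance from Ulver:
Ulver: 0
Eskin: 3  (via Ulver)
Arlen: 5  (via Ulver)
Tarn: 5  (via Ulver)
Fenn: 6  (via Ulver)
Garth: 7  (via Ulver)
Shortest route: Ulver–Garth = $7.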